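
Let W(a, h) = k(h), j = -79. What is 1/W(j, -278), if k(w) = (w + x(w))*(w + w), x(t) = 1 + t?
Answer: 1/308580 ≈ 3.2406e-6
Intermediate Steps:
k(w) = 2*w*(1 + 2*w) (k(w) = (w + (1 + w))*(w + w) = (1 + 2*w)*(2*w) = 2*w*(1 + 2*w))
W(a, h) = 2*h*(1 + 2*h)
1/W(j, -278) = 1/(2*(-278)*(1 + 2*(-278))) = 1/(2*(-278)*(1 - 556)) = 1/(2*(-278)*(-555)) = 1/308580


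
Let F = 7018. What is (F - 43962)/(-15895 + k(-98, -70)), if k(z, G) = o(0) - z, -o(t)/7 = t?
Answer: 36944/15797 ≈ 2.3387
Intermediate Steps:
o(t) = -7*t
k(z, G) = -z (k(z, G) = -7*0 - z = 0 - z = -z)
(F - 43962)/(-15895 + k(-98, -70)) = (7018 - 43962)/(-15895 - 1*(-98)) = -36944/(-15895 + 98) = -36944/(-15797) = -36944*(-1/15797) = 36944/15797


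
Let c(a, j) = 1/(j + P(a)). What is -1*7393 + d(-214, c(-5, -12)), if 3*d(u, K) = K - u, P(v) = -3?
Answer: -329476/45 ≈ -7321.7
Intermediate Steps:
c(a, j) = 1/(-3 + j) (c(a, j) = 1/(j - 3) = 1/(-3 + j))
d(u, K) = -u/3 + K/3 (d(u, K) = (K - u)/3 = -u/3 + K/3)
-1*7393 + d(-214, c(-5, -12)) = -1*7393 + (-1/3*(-214) + 1/(3*(-3 - 12))) = -7393 + (214/3 + (1/3)/(-15)) = -7393 + (214/3 + (1/3)*(-1/15)) = -7393 + (214/3 - 1/45) = -7393 + 3209/45 = -329476/45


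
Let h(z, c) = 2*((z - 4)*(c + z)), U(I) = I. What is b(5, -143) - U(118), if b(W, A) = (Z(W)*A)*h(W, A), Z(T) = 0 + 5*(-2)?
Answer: -394798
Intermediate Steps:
Z(T) = -10 (Z(T) = 0 - 10 = -10)
h(z, c) = 2*(-4 + z)*(c + z) (h(z, c) = 2*((-4 + z)*(c + z)) = 2*(-4 + z)*(c + z))
b(W, A) = -10*A*(-8*A - 8*W + 2*W² + 2*A*W) (b(W, A) = (-10*A)*(-8*A - 8*W + 2*W² + 2*A*W) = -10*A*(-8*A - 8*W + 2*W² + 2*A*W))
b(5, -143) - U(118) = 20*(-143)*(-1*5² + 4*(-143) + 4*5 - 1*(-143)*5) - 1*118 = 20*(-143)*(-1*25 - 572 + 20 + 715) - 118 = 20*(-143)*(-25 - 572 + 20 + 715) - 118 = 20*(-143)*138 - 118 = -394680 - 118 = -394798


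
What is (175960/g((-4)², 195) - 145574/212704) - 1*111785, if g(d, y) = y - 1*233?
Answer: -235240839993/2020688 ≈ -1.1642e+5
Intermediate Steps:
g(d, y) = -233 + y (g(d, y) = y - 233 = -233 + y)
(175960/g((-4)², 195) - 145574/212704) - 1*111785 = (175960/(-233 + 195) - 145574/212704) - 1*111785 = (175960/(-38) - 145574*1/212704) - 111785 = (175960*(-1/38) - 72787/106352) - 111785 = (-87980/19 - 72787/106352) - 111785 = -9358231913/2020688 - 111785 = -235240839993/2020688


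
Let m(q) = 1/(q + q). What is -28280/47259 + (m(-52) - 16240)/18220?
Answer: -133405814299/89550133920 ≈ -1.4897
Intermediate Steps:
m(q) = 1/(2*q)
-28280/47259 + (m(-52) - 16240)/18220 = -28280/47259 + ((1/2)/(-52) - 16240)/18220 = -28280*1/47259 + ((1/2)*(-1/52) - 16240)*(1/18220) = -28280/47259 + (-1/104 - 16240)*(1/18220) = -28280/47259 - 1688961/104*1/18220 = -28280/47259 - 1688961/1894880 = -133405814299/89550133920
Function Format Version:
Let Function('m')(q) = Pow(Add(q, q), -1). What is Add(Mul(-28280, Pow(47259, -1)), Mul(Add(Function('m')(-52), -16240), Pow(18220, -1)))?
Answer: Rational(-133405814299, 89550133920) ≈ -1.4897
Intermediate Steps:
Function('m')(q) = Mul(Rational(1, 2), Pow(q, -1)) (Function('m')(q) = Pow(Mul(2, q), -1) = Mul(Rational(1, 2), Pow(q, -1)))
Add(Mul(-28280, Pow(47259, -1)), Mul(Add(Function('m')(-52), -16240), Pow(18220, -1))) = Add(Mul(-28280, Pow(47259, -1)), Mul(Add(Mul(Rational(1, 2), Pow(-52, -1)), -16240), Pow(18220, -1))) = Add(Mul(-28280, Rational(1, 47259)), Mul(Add(Mul(Rational(1, 2), Rational(-1, 52)), -16240), Rational(1, 18220))) = Add(Rational(-28280, 47259), Mul(Add(Rational(-1, 104), -16240), Rational(1, 18220))) = Add(Rational(-28280, 47259), Mul(Rational(-1688961, 104), Rational(1, 18220))) = Add(Rational(-28280, 47259), Rational(-1688961, 1894880)) = Rational(-133405814299, 89550133920)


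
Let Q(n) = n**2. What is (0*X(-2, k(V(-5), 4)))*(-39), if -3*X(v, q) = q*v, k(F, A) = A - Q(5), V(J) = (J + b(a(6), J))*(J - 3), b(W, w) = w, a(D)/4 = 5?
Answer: 0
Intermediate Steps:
a(D) = 20 (a(D) = 4*5 = 20)
V(J) = 2*J*(-3 + J) (V(J) = (J + J)*(J - 3) = (2*J)*(-3 + J) = 2*J*(-3 + J))
k(F, A) = -25 + A (k(F, A) = A - 1*5**2 = A - 1*25 = A - 25 = -25 + A)
X(v, q) = -q*v/3
(0*X(-2, k(V(-5), 4)))*(-39) = (0*(-1/3*(-25 + 4)*(-2)))*(-39) = (0*(-1/3*(-21)*(-2)))*(-39) = (0*(-14))*(-39) = 0*(-39) = 0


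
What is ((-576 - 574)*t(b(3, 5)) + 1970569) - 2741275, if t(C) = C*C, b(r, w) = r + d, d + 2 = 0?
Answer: -771856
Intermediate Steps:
d = -2 (d = -2 + 0 = -2)
b(r, w) = -2 + r (b(r, w) = r - 2 = -2 + r)
t(C) = C²
((-576 - 574)*t(b(3, 5)) + 1970569) - 2741275 = ((-576 - 574)*(-2 + 3)² + 1970569) - 2741275 = (-1150*1² + 1970569) - 2741275 = (-1150*1 + 1970569) - 2741275 = (-1150 + 1970569) - 2741275 = 1969419 - 2741275 = -771856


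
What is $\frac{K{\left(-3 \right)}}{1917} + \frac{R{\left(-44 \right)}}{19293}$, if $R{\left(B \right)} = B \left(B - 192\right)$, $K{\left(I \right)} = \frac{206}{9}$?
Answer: $\frac{1034630}{1880577} \approx 0.55017$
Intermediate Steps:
$K{\left(I \right)} = \frac{206}{9}$ ($K{\left(I \right)} = 206 \cdot \frac{1}{9} = \frac{206}{9}$)
$R{\left(B \right)} = B \left(-192 + B\right)$
$\frac{K{\left(-3 \right)}}{1917} + \frac{R{\left(-44 \right)}}{19293} = \frac{206}{9 \cdot 1917} + \frac{\left(-44\right) \left(-192 - 44\right)}{19293} = \frac{206}{9} \cdot \frac{1}{1917} + \left(-44\right) \left(-236\right) \frac{1}{19293} = \frac{206}{17253} + 10384 \cdot \frac{1}{19293} = \frac{206}{17253} + \frac{176}{327} = \frac{1034630}{1880577}$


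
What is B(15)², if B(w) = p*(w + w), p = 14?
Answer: 176400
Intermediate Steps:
B(w) = 28*w (B(w) = 14*(w + w) = 14*(2*w) = 28*w)
B(15)² = (28*15)² = 420² = 176400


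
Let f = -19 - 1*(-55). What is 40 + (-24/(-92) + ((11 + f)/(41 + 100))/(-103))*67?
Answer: 406957/7107 ≈ 57.261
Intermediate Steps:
f = 36 (f = -19 + 55 = 36)
40 + (-24/(-92) + ((11 + f)/(41 + 100))/(-103))*67 = 40 + (-24/(-92) + ((11 + 36)/(41 + 100))/(-103))*67 = 40 + (-24*(-1/92) + (47/141)*(-1/103))*67 = 40 + (6/23 + (47*(1/141))*(-1/103))*67 = 40 + (6/23 + (1/3)*(-1/103))*67 = 40 + (6/23 - 1/309)*67 = 40 + (1831/7107)*67 = 40 + 122677/7107 = 406957/7107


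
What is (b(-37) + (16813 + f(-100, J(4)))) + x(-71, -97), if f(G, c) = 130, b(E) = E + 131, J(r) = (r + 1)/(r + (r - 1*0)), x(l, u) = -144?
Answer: 16893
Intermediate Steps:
J(r) = (1 + r)/(2*r) (J(r) = (1 + r)/(r + (r + 0)) = (1 + r)/(r + r) = (1 + r)/((2*r)) = (1 + r)*(1/(2*r)) = (1 + r)/(2*r))
b(E) = 131 + E
(b(-37) + (16813 + f(-100, J(4)))) + x(-71, -97) = ((131 - 37) + (16813 + 130)) - 144 = (94 + 16943) - 144 = 17037 - 144 = 16893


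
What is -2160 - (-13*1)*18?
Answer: -1926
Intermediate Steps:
-2160 - (-13*1)*18 = -2160 - (-13)*18 = -2160 - 1*(-234) = -2160 + 234 = -1926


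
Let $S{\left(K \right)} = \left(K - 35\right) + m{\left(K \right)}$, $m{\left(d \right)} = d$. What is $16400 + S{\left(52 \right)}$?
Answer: $16469$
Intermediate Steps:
$S{\left(K \right)} = -35 + 2 K$ ($S{\left(K \right)} = \left(K - 35\right) + K = \left(-35 + K\right) + K = -35 + 2 K$)
$16400 + S{\left(52 \right)} = 16400 + \left(-35 + 2 \cdot 52\right) = 16400 + \left(-35 + 104\right) = 16400 + 69 = 16469$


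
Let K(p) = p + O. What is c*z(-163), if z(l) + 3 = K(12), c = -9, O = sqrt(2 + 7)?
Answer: -108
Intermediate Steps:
O = 3 (O = sqrt(9) = 3)
K(p) = 3 + p (K(p) = p + 3 = 3 + p)
z(l) = 12 (z(l) = -3 + (3 + 12) = -3 + 15 = 12)
c*z(-163) = -9*12 = -108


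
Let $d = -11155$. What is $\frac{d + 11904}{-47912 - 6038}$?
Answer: $- \frac{749}{53950} \approx -0.013883$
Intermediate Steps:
$\frac{d + 11904}{-47912 - 6038} = \frac{-11155 + 11904}{-47912 - 6038} = \frac{749}{-47912 - 6038} = \frac{749}{-53950} = 749 \left(- \frac{1}{53950}\right) = - \frac{749}{53950}$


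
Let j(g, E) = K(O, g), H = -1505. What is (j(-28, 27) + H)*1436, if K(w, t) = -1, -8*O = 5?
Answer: -2162616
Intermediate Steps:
O = -5/8 (O = -⅛*5 = -5/8 ≈ -0.62500)
j(g, E) = -1
(j(-28, 27) + H)*1436 = (-1 - 1505)*1436 = -1506*1436 = -2162616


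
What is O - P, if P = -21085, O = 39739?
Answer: 60824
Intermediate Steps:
O - P = 39739 - 1*(-21085) = 39739 + 21085 = 60824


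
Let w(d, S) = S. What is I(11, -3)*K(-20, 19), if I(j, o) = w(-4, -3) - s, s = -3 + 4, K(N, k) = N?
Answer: 80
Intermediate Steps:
s = 1
I(j, o) = -4 (I(j, o) = -3 - 1*1 = -3 - 1 = -4)
I(11, -3)*K(-20, 19) = -4*(-20) = 80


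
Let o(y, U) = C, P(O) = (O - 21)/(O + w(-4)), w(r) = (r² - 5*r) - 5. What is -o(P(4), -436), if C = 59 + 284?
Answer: -343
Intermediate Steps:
w(r) = -5 + r² - 5*r
P(O) = (-21 + O)/(31 + O) (P(O) = (O - 21)/(O + (-5 + (-4)² - 5*(-4))) = (-21 + O)/(O + (-5 + 16 + 20)) = (-21 + O)/(O + 31) = (-21 + O)/(31 + O))
C = 343
o(y, U) = 343
-o(P(4), -436) = -1*343 = -343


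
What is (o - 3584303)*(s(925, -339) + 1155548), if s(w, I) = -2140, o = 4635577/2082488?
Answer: -1076167632790978512/260311 ≈ -4.1342e+12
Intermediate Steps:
o = 4635577/2082488 (o = 4635577*(1/2082488) = 4635577/2082488 ≈ 2.2260)
(o - 3584303)*(s(925, -339) + 1155548) = (4635577/2082488 - 3584303)*(-2140 + 1155548) = -7464263350287/2082488*1153408 = -1076167632790978512/260311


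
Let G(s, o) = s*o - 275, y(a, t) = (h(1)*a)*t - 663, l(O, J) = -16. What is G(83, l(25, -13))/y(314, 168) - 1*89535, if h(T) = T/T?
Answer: -4663790218/52089 ≈ -89535.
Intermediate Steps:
h(T) = 1
y(a, t) = -663 + a*t (y(a, t) = (1*a)*t - 663 = a*t - 663 = -663 + a*t)
G(s, o) = -275 + o*s (G(s, o) = o*s - 275 = -275 + o*s)
G(83, l(25, -13))/y(314, 168) - 1*89535 = (-275 - 16*83)/(-663 + 314*168) - 1*89535 = (-275 - 1328)/(-663 + 52752) - 89535 = -1603/52089 - 89535 = -4663790218/52089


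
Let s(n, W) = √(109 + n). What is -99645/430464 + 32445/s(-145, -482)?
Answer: -33215/143488 - 10815*I/2 ≈ -0.23148 - 5407.5*I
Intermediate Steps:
-99645/430464 + 32445/s(-145, -482) = -99645/430464 + 32445/(√(109 - 145)) = -99645*1/430464 + 32445/(√(-36)) = -33215/143488 + 32445/((6*I)) = -33215/143488 + 32445*(-I/6) = -33215/143488 - 10815*I/2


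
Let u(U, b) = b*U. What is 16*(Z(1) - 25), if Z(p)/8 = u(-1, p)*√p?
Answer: -528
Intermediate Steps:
u(U, b) = U*b
Z(p) = -8*p^(3/2) (Z(p) = 8*((-p)*√p) = 8*(-p^(3/2)) = -8*p^(3/2))
16*(Z(1) - 25) = 16*(-8*1^(3/2) - 25) = 16*(-8*1 - 25) = 16*(-8 - 25) = 16*(-33) = -528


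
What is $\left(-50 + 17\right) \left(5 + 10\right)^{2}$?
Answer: $-7425$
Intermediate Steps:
$\left(-50 + 17\right) \left(5 + 10\right)^{2} = - 33 \cdot 15^{2} = \left(-33\right) 225 = -7425$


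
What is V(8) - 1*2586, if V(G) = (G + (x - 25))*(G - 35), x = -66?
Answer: -345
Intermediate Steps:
V(G) = (-91 + G)*(-35 + G) (V(G) = (G + (-66 - 25))*(G - 35) = (G - 91)*(-35 + G) = (-91 + G)*(-35 + G))
V(8) - 1*2586 = (3185 + 8**2 - 126*8) - 1*2586 = (3185 + 64 - 1008) - 2586 = 2241 - 2586 = -345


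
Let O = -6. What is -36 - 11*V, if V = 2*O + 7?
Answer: 19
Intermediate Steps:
V = -5 (V = 2*(-6) + 7 = -12 + 7 = -5)
-36 - 11*V = -36 - 11*(-5) = -36 + 55 = 19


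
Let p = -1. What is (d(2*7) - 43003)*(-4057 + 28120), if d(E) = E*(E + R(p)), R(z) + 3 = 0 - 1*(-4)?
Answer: -1029727959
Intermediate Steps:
R(z) = 1 (R(z) = -3 + (0 - 1*(-4)) = -3 + (0 + 4) = -3 + 4 = 1)
d(E) = E*(1 + E) (d(E) = E*(E + 1) = E*(1 + E))
(d(2*7) - 43003)*(-4057 + 28120) = ((2*7)*(1 + 2*7) - 43003)*(-4057 + 28120) = (14*(1 + 14) - 43003)*24063 = (14*15 - 43003)*24063 = (210 - 43003)*24063 = -42793*24063 = -1029727959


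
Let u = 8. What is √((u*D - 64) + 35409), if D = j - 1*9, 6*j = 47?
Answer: √318021/3 ≈ 187.98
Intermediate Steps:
j = 47/6 (j = (⅙)*47 = 47/6 ≈ 7.8333)
D = -7/6 (D = 47/6 - 1*9 = 47/6 - 9 = -7/6 ≈ -1.1667)
√((u*D - 64) + 35409) = √((8*(-7/6) - 64) + 35409) = √((-28/3 - 64) + 35409) = √(-220/3 + 35409) = √(106007/3) = √318021/3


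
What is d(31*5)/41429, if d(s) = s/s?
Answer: 1/41429 ≈ 2.4138e-5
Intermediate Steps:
d(s) = 1
d(31*5)/41429 = 1/41429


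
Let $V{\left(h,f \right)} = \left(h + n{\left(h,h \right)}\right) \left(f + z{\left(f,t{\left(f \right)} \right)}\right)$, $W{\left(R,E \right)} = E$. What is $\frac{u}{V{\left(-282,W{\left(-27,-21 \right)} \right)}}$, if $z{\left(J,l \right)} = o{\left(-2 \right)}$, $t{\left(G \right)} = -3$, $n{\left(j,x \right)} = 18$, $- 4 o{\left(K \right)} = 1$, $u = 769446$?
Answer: $\frac{128241}{935} \approx 137.16$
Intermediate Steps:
$o{\left(K \right)} = - \frac{1}{4}$ ($o{\left(K \right)} = \left(- \frac{1}{4}\right) 1 = - \frac{1}{4}$)
$z{\left(J,l \right)} = - \frac{1}{4}$
$V{\left(h,f \right)} = \left(18 + h\right) \left(- \frac{1}{4} + f\right)$ ($V{\left(h,f \right)} = \left(h + 18\right) \left(f - \frac{1}{4}\right) = \left(18 + h\right) \left(- \frac{1}{4} + f\right)$)
$\frac{u}{V{\left(-282,W{\left(-27,-21 \right)} \right)}} = \frac{769446}{- \frac{9}{2} + 18 \left(-21\right) - - \frac{141}{2} - -5922} = \frac{769446}{- \frac{9}{2} - 378 + \frac{141}{2} + 5922} = \frac{769446}{5610} = 769446 \cdot \frac{1}{5610} = \frac{128241}{935}$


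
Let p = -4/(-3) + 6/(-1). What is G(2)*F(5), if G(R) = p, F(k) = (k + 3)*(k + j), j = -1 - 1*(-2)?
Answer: -224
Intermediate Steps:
j = 1 (j = -1 + 2 = 1)
F(k) = (1 + k)*(3 + k) (F(k) = (k + 3)*(k + 1) = (3 + k)*(1 + k) = (1 + k)*(3 + k))
p = -14/3 (p = -4*(-⅓) + 6*(-1) = 4/3 - 6 = -14/3 ≈ -4.6667)
G(R) = -14/3
G(2)*F(5) = -14*(3 + 5² + 4*5)/3 = -14*(3 + 25 + 20)/3 = -14/3*48 = -224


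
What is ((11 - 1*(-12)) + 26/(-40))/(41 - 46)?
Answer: -447/100 ≈ -4.4700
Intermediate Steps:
((11 - 1*(-12)) + 26/(-40))/(41 - 46) = ((11 + 12) + 26*(-1/40))/(-5) = (23 - 13/20)*(-⅕) = (447/20)*(-⅕) = -447/100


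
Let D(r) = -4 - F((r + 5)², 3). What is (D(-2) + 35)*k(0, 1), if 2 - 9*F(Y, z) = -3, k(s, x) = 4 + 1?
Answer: 1370/9 ≈ 152.22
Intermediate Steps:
k(s, x) = 5
F(Y, z) = 5/9 (F(Y, z) = 2/9 - ⅑*(-3) = 2/9 + ⅓ = 5/9)
D(r) = -41/9 (D(r) = -4 - 1*5/9 = -4 - 5/9 = -41/9)
(D(-2) + 35)*k(0, 1) = (-41/9 + 35)*5 = (274/9)*5 = 1370/9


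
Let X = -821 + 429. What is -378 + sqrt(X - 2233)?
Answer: -378 + 5*I*sqrt(105) ≈ -378.0 + 51.235*I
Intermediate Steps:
X = -392
-378 + sqrt(X - 2233) = -378 + sqrt(-392 - 2233) = -378 + sqrt(-2625) = -378 + 5*I*sqrt(105)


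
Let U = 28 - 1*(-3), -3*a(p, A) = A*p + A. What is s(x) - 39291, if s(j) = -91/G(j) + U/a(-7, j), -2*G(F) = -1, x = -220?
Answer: -17368151/440 ≈ -39473.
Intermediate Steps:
G(F) = ½ (G(F) = -½*(-1) = ½)
a(p, A) = -A/3 - A*p/3 (a(p, A) = -(A*p + A)/3 = -(A + A*p)/3 = -A/3 - A*p/3)
U = 31 (U = 28 + 3 = 31)
s(j) = -182 + 31/(2*j) (s(j) = -91/½ + 31/((-j*(1 - 7)/3)) = -91*2 + 31/((-⅓*j*(-6))) = -182 + 31/((2*j)) = -182 + 31*(1/(2*j)) = -182 + 31/(2*j))
s(x) - 39291 = (-182 + (31/2)/(-220)) - 39291 = (-182 + (31/2)*(-1/220)) - 39291 = (-182 - 31/440) - 39291 = -80111/440 - 39291 = -17368151/440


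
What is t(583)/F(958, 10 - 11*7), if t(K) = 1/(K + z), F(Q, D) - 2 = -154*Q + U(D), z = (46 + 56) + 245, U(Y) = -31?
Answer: -1/137231730 ≈ -7.2869e-9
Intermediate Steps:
z = 347 (z = 102 + 245 = 347)
F(Q, D) = -29 - 154*Q (F(Q, D) = 2 + (-154*Q - 31) = 2 + (-31 - 154*Q) = -29 - 154*Q)
t(K) = 1/(347 + K) (t(K) = 1/(K + 347) = 1/(347 + K))
t(583)/F(958, 10 - 11*7) = 1/((347 + 583)*(-29 - 154*958)) = 1/(930*(-29 - 147532)) = (1/930)/(-147561) = (1/930)*(-1/147561) = -1/137231730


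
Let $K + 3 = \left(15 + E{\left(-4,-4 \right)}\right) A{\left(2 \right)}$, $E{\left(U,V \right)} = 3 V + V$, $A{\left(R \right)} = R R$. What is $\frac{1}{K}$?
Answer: $- \frac{1}{7} \approx -0.14286$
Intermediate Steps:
$A{\left(R \right)} = R^{2}$
$E{\left(U,V \right)} = 4 V$
$K = -7$ ($K = -3 + \left(15 + 4 \left(-4\right)\right) 2^{2} = -3 + \left(15 - 16\right) 4 = -3 - 4 = -7$)
$\frac{1}{K} = \frac{1}{-7} = - \frac{1}{7}$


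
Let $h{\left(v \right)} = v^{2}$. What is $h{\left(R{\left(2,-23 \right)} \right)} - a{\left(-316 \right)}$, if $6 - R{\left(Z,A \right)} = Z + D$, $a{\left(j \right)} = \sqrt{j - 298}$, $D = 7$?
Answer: $9 - i \sqrt{614} \approx 9.0 - 24.779 i$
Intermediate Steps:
$a{\left(j \right)} = \sqrt{-298 + j}$
$R{\left(Z,A \right)} = -1 - Z$ ($R{\left(Z,A \right)} = 6 - \left(Z + 7\right) = 6 - \left(7 + Z\right) = -1 - Z$)
$h{\left(R{\left(2,-23 \right)} \right)} - a{\left(-316 \right)} = \left(-1 - 2\right)^{2} - \sqrt{-298 - 316} = \left(-1 - 2\right)^{2} - \sqrt{-614} = \left(-3\right)^{2} - i \sqrt{614} = 9 - i \sqrt{614}$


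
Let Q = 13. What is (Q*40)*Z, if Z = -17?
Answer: -8840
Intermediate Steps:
(Q*40)*Z = (13*40)*(-17) = 520*(-17) = -8840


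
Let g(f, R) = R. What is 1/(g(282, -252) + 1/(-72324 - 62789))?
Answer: -135113/34048477 ≈ -0.0039683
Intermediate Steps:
1/(g(282, -252) + 1/(-72324 - 62789)) = 1/(-252 + 1/(-72324 - 62789)) = 1/(-252 + 1/(-135113)) = 1/(-252 - 1/135113) = 1/(-34048477/135113) = -135113/34048477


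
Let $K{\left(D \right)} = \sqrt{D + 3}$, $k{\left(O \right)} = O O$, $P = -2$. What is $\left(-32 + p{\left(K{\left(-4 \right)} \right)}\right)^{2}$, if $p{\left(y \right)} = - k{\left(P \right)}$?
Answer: $1296$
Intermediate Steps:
$k{\left(O \right)} = O^{2}$
$K{\left(D \right)} = \sqrt{3 + D}$
$p{\left(y \right)} = -4$ ($p{\left(y \right)} = - \left(-2\right)^{2} = \left(-1\right) 4 = -4$)
$\left(-32 + p{\left(K{\left(-4 \right)} \right)}\right)^{2} = \left(-32 - 4\right)^{2} = \left(-36\right)^{2} = 1296$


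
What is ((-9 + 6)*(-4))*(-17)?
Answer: -204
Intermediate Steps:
((-9 + 6)*(-4))*(-17) = -3*(-4)*(-17) = 12*(-17) = -204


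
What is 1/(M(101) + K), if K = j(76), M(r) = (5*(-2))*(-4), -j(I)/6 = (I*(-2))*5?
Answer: 1/4600 ≈ 0.00021739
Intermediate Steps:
j(I) = 60*I (j(I) = -6*I*(-2)*5 = -6*(-2*I)*5 = -(-60)*I = 60*I)
M(r) = 40 (M(r) = -10*(-4) = 40)
K = 4560 (K = 60*76 = 4560)
1/(M(101) + K) = 1/(40 + 4560) = 1/4600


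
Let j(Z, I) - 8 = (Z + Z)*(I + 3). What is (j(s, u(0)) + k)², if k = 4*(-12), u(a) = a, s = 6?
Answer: 16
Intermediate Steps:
k = -48
j(Z, I) = 8 + 2*Z*(3 + I) (j(Z, I) = 8 + (Z + Z)*(I + 3) = 8 + (2*Z)*(3 + I) = 8 + 2*Z*(3 + I))
(j(s, u(0)) + k)² = ((8 + 6*6 + 2*0*6) - 48)² = ((8 + 36 + 0) - 48)² = (44 - 48)² = (-4)² = 16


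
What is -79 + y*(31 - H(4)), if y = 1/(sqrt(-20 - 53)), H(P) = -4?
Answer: -79 - 35*I*sqrt(73)/73 ≈ -79.0 - 4.0964*I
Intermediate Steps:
y = -I*sqrt(73)/73 (y = 1/(sqrt(-73)) = 1/(I*sqrt(73)) = -I*sqrt(73)/73 ≈ -0.11704*I)
-79 + y*(31 - H(4)) = -79 + (-I*sqrt(73)/73)*(31 - 1*(-4)) = -79 + (-I*sqrt(73)/73)*(31 + 4) = -79 - I*sqrt(73)/73*35 = -79 - 35*I*sqrt(73)/73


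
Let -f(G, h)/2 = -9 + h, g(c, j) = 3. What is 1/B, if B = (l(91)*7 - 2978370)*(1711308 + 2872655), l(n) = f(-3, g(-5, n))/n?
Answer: -13/177485537436474 ≈ -7.3245e-14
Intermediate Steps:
f(G, h) = 18 - 2*h (f(G, h) = -2*(-9 + h) = 18 - 2*h)
l(n) = 12/n (l(n) = (18 - 2*3)/n = (18 - 6)/n = 12/n)
B = -177485537436474/13 (B = ((12/91)*7 - 2978370)*(1711308 + 2872655) = ((12*(1/91))*7 - 2978370)*4583963 = ((12/91)*7 - 2978370)*4583963 = (12/13 - 2978370)*4583963 = -38718798/13*4583963 = -177485537436474/13 ≈ -1.3653e+13)
1/B = 1/(-177485537436474/13) = -13/177485537436474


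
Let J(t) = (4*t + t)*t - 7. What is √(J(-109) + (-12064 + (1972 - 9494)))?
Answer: 2*√9953 ≈ 199.53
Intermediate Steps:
J(t) = -7 + 5*t² (J(t) = (5*t)*t - 7 = 5*t² - 7 = -7 + 5*t²)
√(J(-109) + (-12064 + (1972 - 9494))) = √((-7 + 5*(-109)²) + (-12064 + (1972 - 9494))) = √((-7 + 5*11881) + (-12064 - 7522)) = √((-7 + 59405) - 19586) = √(59398 - 19586) = √39812 = 2*√9953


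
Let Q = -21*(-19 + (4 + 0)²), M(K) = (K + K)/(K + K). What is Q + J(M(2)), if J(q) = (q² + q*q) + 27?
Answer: 92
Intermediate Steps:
M(K) = 1 (M(K) = (2*K)/((2*K)) = (2*K)*(1/(2*K)) = 1)
Q = 63 (Q = -21*(-19 + 4²) = -21*(-19 + 16) = -21*(-3) = 63)
J(q) = 27 + 2*q² (J(q) = (q² + q²) + 27 = 2*q² + 27 = 27 + 2*q²)
Q + J(M(2)) = 63 + (27 + 2*1²) = 63 + (27 + 2*1) = 63 + (27 + 2) = 63 + 29 = 92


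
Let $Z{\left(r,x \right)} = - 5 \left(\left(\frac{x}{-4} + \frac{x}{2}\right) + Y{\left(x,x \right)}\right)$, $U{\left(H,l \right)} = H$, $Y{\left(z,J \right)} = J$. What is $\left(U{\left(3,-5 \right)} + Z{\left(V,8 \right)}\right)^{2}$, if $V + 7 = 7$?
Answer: $2209$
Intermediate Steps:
$V = 0$ ($V = -7 + 7 = 0$)
$Z{\left(r,x \right)} = - \frac{25 x}{4}$ ($Z{\left(r,x \right)} = - 5 \left(\left(\frac{x}{-4} + \frac{x}{2}\right) + x\right) = - 5 \left(\left(x \left(- \frac{1}{4}\right) + x \frac{1}{2}\right) + x\right) = - 5 \left(\left(- \frac{x}{4} + \frac{x}{2}\right) + x\right) = - 5 \left(\frac{x}{4} + x\right) = - 5 \frac{5 x}{4} = - \frac{25 x}{4}$)
$\left(U{\left(3,-5 \right)} + Z{\left(V,8 \right)}\right)^{2} = \left(3 - 50\right)^{2} = \left(-47\right)^{2} = 2209$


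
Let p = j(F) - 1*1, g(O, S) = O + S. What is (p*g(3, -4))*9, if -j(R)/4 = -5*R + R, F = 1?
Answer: -135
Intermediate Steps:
j(R) = 16*R (j(R) = -4*(-5*R + R) = -(-16)*R = 16*R)
p = 15 (p = 16*1 - 1*1 = 16 - 1 = 15)
(p*g(3, -4))*9 = (15*(3 - 4))*9 = (15*(-1))*9 = -15*9 = -135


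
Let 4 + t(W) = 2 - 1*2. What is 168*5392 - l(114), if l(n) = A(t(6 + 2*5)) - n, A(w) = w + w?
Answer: 905978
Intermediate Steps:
t(W) = -4 (t(W) = -4 + (2 - 1*2) = -4 + (2 - 2) = -4 + 0 = -4)
A(w) = 2*w
l(n) = -8 - n (l(n) = 2*(-4) - n = -8 - n)
168*5392 - l(114) = 168*5392 - (-8 - 1*114) = 905856 - (-8 - 114) = 905856 - 1*(-122) = 905856 + 122 = 905978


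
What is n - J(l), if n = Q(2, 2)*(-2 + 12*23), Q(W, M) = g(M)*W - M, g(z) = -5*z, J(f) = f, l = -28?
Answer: -6000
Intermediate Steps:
Q(W, M) = -M - 5*M*W (Q(W, M) = (-5*M)*W - M = -5*M*W - M = -M - 5*M*W)
n = -6028 (n = (2*(-1 - 5*2))*(-2 + 12*23) = (2*(-1 - 10))*(-2 + 276) = (2*(-11))*274 = -22*274 = -6028)
n - J(l) = -6028 - 1*(-28) = -6028 + 28 = -6000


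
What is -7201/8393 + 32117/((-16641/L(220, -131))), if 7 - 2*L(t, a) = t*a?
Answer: -863420842441/31037314 ≈ -27819.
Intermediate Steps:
L(t, a) = 7/2 - a*t/2 (L(t, a) = 7/2 - t*a/2 = 7/2 - a*t/2)
-7201/8393 + 32117/((-16641/L(220, -131))) = -7201/8393 + 32117/((-16641/(7/2 - ½*(-131)*220))) = -7201*1/8393 + 32117/((-16641/(7/2 + 14410))) = -7201/8393 + 32117/((-16641/28827/2)) = -7201/8393 + 32117/((-16641*2/28827)) = -7201/8393 + 32117/(-3698/3203) = -7201/8393 + 32117*(-3203/3698) = -7201/8393 - 102870751/3698 = -863420842441/31037314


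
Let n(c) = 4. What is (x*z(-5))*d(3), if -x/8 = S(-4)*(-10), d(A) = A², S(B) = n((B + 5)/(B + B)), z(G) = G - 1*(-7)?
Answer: 5760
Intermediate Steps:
z(G) = 7 + G (z(G) = G + 7 = 7 + G)
S(B) = 4
x = 320 (x = -32*(-10) = -8*(-40) = 320)
(x*z(-5))*d(3) = (320*(7 - 5))*3² = (320*2)*9 = 640*9 = 5760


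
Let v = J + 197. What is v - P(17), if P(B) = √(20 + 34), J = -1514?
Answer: -1317 - 3*√6 ≈ -1324.3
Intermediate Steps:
v = -1317 (v = -1514 + 197 = -1317)
P(B) = 3*√6 (P(B) = √54 = 3*√6)
v - P(17) = -1317 - 3*√6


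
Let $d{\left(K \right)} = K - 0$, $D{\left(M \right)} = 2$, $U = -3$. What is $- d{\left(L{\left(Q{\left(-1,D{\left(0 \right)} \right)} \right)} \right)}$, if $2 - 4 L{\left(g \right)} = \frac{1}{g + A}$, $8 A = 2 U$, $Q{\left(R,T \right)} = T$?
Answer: $- \frac{3}{10} \approx -0.3$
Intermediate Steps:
$A = - \frac{3}{4}$ ($A = \frac{2 \left(-3\right)}{8} = \frac{1}{8} \left(-6\right) = - \frac{3}{4} \approx -0.75$)
$L{\left(g \right)} = \frac{1}{2} - \frac{1}{4 \left(- \frac{3}{4} + g\right)}$ ($L{\left(g \right)} = \frac{1}{2} - \frac{1}{4 \left(g - \frac{3}{4}\right)} = \frac{1}{2} - \frac{1}{4 \left(- \frac{3}{4} + g\right)}$)
$d{\left(K \right)} = K$ ($d{\left(K \right)} = K + 0 = K$)
$- d{\left(L{\left(Q{\left(-1,D{\left(0 \right)} \right)} \right)} \right)} = - \frac{-5 + 4 \cdot 2}{2 \left(-3 + 4 \cdot 2\right)} = - \frac{-5 + 8}{2 \left(-3 + 8\right)} = - \frac{3}{2 \cdot 5} = \left(-1\right) \frac{3}{10} = - \frac{3}{10}$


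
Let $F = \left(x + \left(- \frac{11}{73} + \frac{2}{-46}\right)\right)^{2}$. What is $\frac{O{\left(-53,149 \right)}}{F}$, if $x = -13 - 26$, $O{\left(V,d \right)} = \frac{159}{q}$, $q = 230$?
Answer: $\frac{19488153}{43305612490} \approx 0.00045001$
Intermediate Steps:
$O{\left(V,d \right)} = \frac{159}{230}$
$x = -39$ ($x = -13 - 26 = -39$)
$F = \frac{4330561249}{2819041}$ ($F = \left(-39 + \left(- \frac{11}{73} + \frac{2}{-46}\right)\right)^{2} = \left(-39 + \left(\left(-11\right) \frac{1}{73} + 2 \left(- \frac{1}{46}\right)\right)\right)^{2} = \left(-39 - \frac{326}{1679}\right)^{2} = \left(- \frac{65807}{1679}\right)^{2} = \frac{4330561249}{2819041} \approx 1536.2$)
$\frac{O{\left(-53,149 \right)}}{F} = \frac{159}{230 \cdot \frac{4330561249}{2819041}} = \frac{159}{230} \cdot \frac{2819041}{4330561249} = \frac{19488153}{43305612490}$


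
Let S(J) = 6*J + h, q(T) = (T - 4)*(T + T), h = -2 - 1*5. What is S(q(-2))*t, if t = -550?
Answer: -75350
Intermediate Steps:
h = -7 (h = -2 - 5 = -7)
q(T) = 2*T*(-4 + T) (q(T) = (-4 + T)*(2*T) = 2*T*(-4 + T))
S(J) = -7 + 6*J (S(J) = 6*J - 7 = -7 + 6*J)
S(q(-2))*t = (-7 + 6*(2*(-2)*(-4 - 2)))*(-550) = (-7 + 6*(2*(-2)*(-6)))*(-550) = (-7 + 6*24)*(-550) = (-7 + 144)*(-550) = 137*(-550) = -75350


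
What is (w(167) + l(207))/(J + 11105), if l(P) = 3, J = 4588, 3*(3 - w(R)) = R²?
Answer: -27871/47079 ≈ -0.59200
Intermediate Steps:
w(R) = 3 - R²/3
(w(167) + l(207))/(J + 11105) = ((3 - ⅓*167²) + 3)/(4588 + 11105) = ((3 - ⅓*27889) + 3)/15693 = ((3 - 27889/3) + 3)*(1/15693) = (-27880/3 + 3)*(1/15693) = -27871/3*1/15693 = -27871/47079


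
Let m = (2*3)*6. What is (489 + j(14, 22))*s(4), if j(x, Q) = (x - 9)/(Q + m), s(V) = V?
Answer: 56734/29 ≈ 1956.3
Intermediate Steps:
m = 36 (m = 6*6 = 36)
j(x, Q) = (-9 + x)/(36 + Q) (j(x, Q) = (x - 9)/(Q + 36) = (-9 + x)/(36 + Q))
(489 + j(14, 22))*s(4) = (489 + (-9 + 14)/(36 + 22))*4 = (489 + 5/58)*4 = (28367/58)*4 = 56734/29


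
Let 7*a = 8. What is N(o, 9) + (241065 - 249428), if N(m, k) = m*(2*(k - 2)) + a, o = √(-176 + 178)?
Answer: -58533/7 + 14*√2 ≈ -8342.1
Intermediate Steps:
a = 8/7 (a = (⅐)*8 = 8/7 ≈ 1.1429)
o = √2 ≈ 1.4142
N(m, k) = 8/7 + m*(-4 + 2*k) (N(m, k) = m*(2*(k - 2)) + 8/7 = m*(2*(-2 + k)) + 8/7 = m*(-4 + 2*k) + 8/7 = 8/7 + m*(-4 + 2*k))
N(o, 9) + (241065 - 249428) = (8/7 - 4*√2 + 2*9*√2) + (241065 - 249428) = (8/7 - 4*√2 + 18*√2) - 8363 = (8/7 + 14*√2) - 8363 = -58533/7 + 14*√2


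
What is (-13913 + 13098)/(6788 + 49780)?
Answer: -815/56568 ≈ -0.014407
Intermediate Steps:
(-13913 + 13098)/(6788 + 49780) = -815/56568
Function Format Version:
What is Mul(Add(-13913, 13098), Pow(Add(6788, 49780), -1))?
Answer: Rational(-815, 56568) ≈ -0.014407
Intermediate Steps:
Mul(Add(-13913, 13098), Pow(Add(6788, 49780), -1)) = Mul(-815, Pow(56568, -1)) = Mul(-815, Rational(1, 56568)) = Rational(-815, 56568)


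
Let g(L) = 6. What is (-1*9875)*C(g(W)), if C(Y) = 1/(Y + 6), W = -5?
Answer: -9875/12 ≈ -822.92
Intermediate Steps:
C(Y) = 1/(6 + Y)
(-1*9875)*C(g(W)) = (-1*9875)/(6 + 6) = -9875/12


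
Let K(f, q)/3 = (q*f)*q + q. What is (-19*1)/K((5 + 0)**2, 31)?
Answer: -19/72168 ≈ -0.00026327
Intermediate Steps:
K(f, q) = 3*q + 3*f*q**2 (K(f, q) = 3*((q*f)*q + q) = 3*((f*q)*q + q) = 3*(f*q**2 + q) = 3*(q + f*q**2) = 3*q + 3*f*q**2)
(-19*1)/K((5 + 0)**2, 31) = (-19*1)/((3*31*(1 + (5 + 0)**2*31))) = -19*1/(93*(1 + 5**2*31)) = -19*1/(93*(1 + 25*31)) = -19*1/(93*(1 + 775)) = -19/(3*31*776) = -19/72168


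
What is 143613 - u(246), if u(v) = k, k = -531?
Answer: 144144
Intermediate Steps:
u(v) = -531
143613 - u(246) = 143613 - 1*(-531) = 143613 + 531 = 144144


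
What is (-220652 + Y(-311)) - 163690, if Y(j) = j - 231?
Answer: -384884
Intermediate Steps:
Y(j) = -231 + j
(-220652 + Y(-311)) - 163690 = (-220652 + (-231 - 311)) - 163690 = (-220652 - 542) - 163690 = -221194 - 163690 = -384884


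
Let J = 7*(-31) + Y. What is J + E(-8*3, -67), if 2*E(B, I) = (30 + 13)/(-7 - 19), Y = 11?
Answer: -10755/52 ≈ -206.83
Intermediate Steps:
E(B, I) = -43/52 (E(B, I) = ((30 + 13)/(-7 - 19))/2 = (43/(-26))/2 = (43*(-1/26))/2 = (1/2)*(-43/26) = -43/52)
J = -206 (J = 7*(-31) + 11 = -217 + 11 = -206)
J + E(-8*3, -67) = -206 - 43/52 = -10755/52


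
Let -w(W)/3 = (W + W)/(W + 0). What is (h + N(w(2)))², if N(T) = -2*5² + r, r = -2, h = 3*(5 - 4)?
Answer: 2401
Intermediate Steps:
h = 3 (h = 3*1 = 3)
w(W) = -6 (w(W) = -3*(W + W)/(W + 0) = -3*2*W/W = -3*2 = -6)
N(T) = -52 (N(T) = -2*5² - 2 = -2*25 - 2 = -50 - 2 = -52)
(h + N(w(2)))² = (3 - 52)² = (-49)² = 2401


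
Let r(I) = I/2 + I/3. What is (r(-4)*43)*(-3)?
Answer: 430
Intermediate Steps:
r(I) = 5*I/6 (r(I) = I*(1/2) + I*(1/3) = I/2 + I/3 = 5*I/6)
(r(-4)*43)*(-3) = (((5/6)*(-4))*43)*(-3) = -10/3*43*(-3) = -430/3*(-3) = 430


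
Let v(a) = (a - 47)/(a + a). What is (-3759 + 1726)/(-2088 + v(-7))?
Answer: 14231/14589 ≈ 0.97546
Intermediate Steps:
v(a) = (-47 + a)/(2*a) (v(a) = (-47 + a)/((2*a)) = (-47 + a)*(1/(2*a)) = (-47 + a)/(2*a))
(-3759 + 1726)/(-2088 + v(-7)) = (-3759 + 1726)/(-2088 + (½)*(-47 - 7)/(-7)) = -2033/(-2088 + (½)*(-⅐)*(-54)) = -2033/(-2088 + 27/7) = -2033/(-14589/7) = -2033*(-7/14589) = 14231/14589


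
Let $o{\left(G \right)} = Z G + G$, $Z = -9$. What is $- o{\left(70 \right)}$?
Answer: $560$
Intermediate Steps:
$o{\left(G \right)} = - 8 G$ ($o{\left(G \right)} = - 9 G + G = - 8 G$)
$- o{\left(70 \right)} = - \left(-8\right) 70 = \left(-1\right) \left(-560\right) = 560$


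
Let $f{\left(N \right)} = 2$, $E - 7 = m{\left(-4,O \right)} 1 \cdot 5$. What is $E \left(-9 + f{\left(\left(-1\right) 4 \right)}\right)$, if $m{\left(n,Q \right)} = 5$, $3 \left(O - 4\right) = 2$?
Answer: $-224$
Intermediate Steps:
$O = \frac{14}{3}$ ($O = 4 + \frac{1}{3} \cdot 2 = 4 + \frac{2}{3} = \frac{14}{3} \approx 4.6667$)
$E = 32$ ($E = 7 + 5 \cdot 1 \cdot 5 = 7 + 5 \cdot 5 = 7 + 25 = 32$)
$E \left(-9 + f{\left(\left(-1\right) 4 \right)}\right) = 32 \left(-9 + 2\right) = 32 \left(-7\right) = -224$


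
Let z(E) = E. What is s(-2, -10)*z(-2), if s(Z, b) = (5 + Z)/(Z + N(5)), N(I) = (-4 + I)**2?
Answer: 6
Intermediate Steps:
s(Z, b) = (5 + Z)/(1 + Z) (s(Z, b) = (5 + Z)/(Z + (-4 + 5)**2) = (5 + Z)/(Z + 1**2) = (5 + Z)/(Z + 1) = (5 + Z)/(1 + Z))
s(-2, -10)*z(-2) = ((5 - 2)/(1 - 2))*(-2) = (3/(-1))*(-2) = -1*3*(-2) = -3*(-2) = 6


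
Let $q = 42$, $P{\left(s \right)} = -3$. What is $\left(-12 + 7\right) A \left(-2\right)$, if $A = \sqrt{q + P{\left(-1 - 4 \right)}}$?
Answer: $10 \sqrt{39} \approx 62.45$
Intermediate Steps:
$A = \sqrt{39}$ ($A = \sqrt{42 - 3} = \sqrt{39} \approx 6.245$)
$\left(-12 + 7\right) A \left(-2\right) = \left(-12 + 7\right) \sqrt{39} \left(-2\right) = - 5 \sqrt{39} \left(-2\right) = 10 \sqrt{39}$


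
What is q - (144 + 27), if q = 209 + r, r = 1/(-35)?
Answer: 1329/35 ≈ 37.971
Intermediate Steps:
r = -1/35 ≈ -0.028571
q = 7314/35 (q = 209 - 1/35 = 7314/35 ≈ 208.97)
q - (144 + 27) = 7314/35 - (144 + 27) = 7314/35 - 1*171 = 7314/35 - 171 = 1329/35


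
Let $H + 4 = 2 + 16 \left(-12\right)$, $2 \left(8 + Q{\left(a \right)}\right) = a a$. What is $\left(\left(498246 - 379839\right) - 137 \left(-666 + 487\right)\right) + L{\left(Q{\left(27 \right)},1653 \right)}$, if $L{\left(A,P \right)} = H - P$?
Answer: $141083$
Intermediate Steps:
$Q{\left(a \right)} = -8 + \frac{a^{2}}{2}$ ($Q{\left(a \right)} = -8 + \frac{a a}{2} = -8 + \frac{a^{2}}{2}$)
$H = -194$ ($H = -4 + \left(2 + 16 \left(-12\right)\right) = -4 + \left(2 - 192\right) = -4 - 190 = -194$)
$L{\left(A,P \right)} = -194 - P$
$\left(\left(498246 - 379839\right) - 137 \left(-666 + 487\right)\right) + L{\left(Q{\left(27 \right)},1653 \right)} = \left(\left(498246 - 379839\right) - 137 \left(-666 + 487\right)\right) - 1847 = \left(118407 - -24523\right) - 1847 = \left(118407 + 24523\right) - 1847 = 142930 - 1847 = 141083$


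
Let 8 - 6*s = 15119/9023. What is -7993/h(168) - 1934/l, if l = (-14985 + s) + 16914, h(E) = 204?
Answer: -856542101099/21315810468 ≈ -40.183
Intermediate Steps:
s = 57065/54138 (s = 4/3 - 15119/(6*9023) = 4/3 - ⅙*15119/9023 = 4/3 - 15119/54138 = 57065/54138 ≈ 1.0541)
l = 104489267/54138 (l = (-14985 + 57065/54138) + 16914 = -811200865/54138 + 16914 = 104489267/54138 ≈ 1930.1)
-7993/h(168) - 1934/l = -7993/204 - 1934/104489267/54138 = -7993*1/204 - 1934*54138/104489267 = -7993/204 - 104702892/104489267 = -856542101099/21315810468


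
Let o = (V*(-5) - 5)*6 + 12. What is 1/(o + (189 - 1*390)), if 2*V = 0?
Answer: -1/219 ≈ -0.0045662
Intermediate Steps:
V = 0 (V = (½)*0 = 0)
o = -18 (o = (0*(-5) - 5)*6 + 12 = (0 - 5)*6 + 12 = -5*6 + 12 = -30 + 12 = -18)
1/(o + (189 - 1*390)) = 1/(-18 + (189 - 1*390)) = 1/(-18 + (189 - 390)) = 1/(-18 - 201) = 1/(-219) = -1/219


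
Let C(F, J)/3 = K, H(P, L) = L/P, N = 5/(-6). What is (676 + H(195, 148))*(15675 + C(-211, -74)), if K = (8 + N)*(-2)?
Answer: 2062923776/195 ≈ 1.0579e+7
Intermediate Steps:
N = -5/6 (N = 5*(-1/6) = -5/6 ≈ -0.83333)
K = -43/3 (K = (8 - 5/6)*(-2) = (43/6)*(-2) = -43/3 ≈ -14.333)
C(F, J) = -43 (C(F, J) = 3*(-43/3) = -43)
(676 + H(195, 148))*(15675 + C(-211, -74)) = (676 + 148/195)*(15675 - 43) = (676 + 148*(1/195))*15632 = (676 + 148/195)*15632 = (131968/195)*15632 = 2062923776/195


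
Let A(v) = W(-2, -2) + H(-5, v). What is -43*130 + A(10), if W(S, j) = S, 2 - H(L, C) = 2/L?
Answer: -27948/5 ≈ -5589.6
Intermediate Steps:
H(L, C) = 2 - 2/L
A(v) = 2/5 (A(v) = -2 + (2 - 2/(-5)) = -2 + (2 - 2*(-1/5)) = -2 + (2 + 2/5) = -2 + 12/5 = 2/5)
-43*130 + A(10) = -43*130 + 2/5 = -5590 + 2/5 = -27948/5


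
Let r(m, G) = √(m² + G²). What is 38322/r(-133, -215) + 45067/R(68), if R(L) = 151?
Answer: 45067/151 + 19161*√63914/31957 ≈ 450.04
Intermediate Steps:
r(m, G) = √(G² + m²)
38322/r(-133, -215) + 45067/R(68) = 38322/(√((-215)² + (-133)²)) + 45067/151 = 38322/(√(46225 + 17689)) + 45067*(1/151) = 38322/(√63914) + 45067/151 = 38322*(√63914/63914) + 45067/151 = 19161*√63914/31957 + 45067/151 = 45067/151 + 19161*√63914/31957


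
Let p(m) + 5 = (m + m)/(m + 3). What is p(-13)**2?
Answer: 144/25 ≈ 5.7600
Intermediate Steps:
p(m) = -5 + 2*m/(3 + m) (p(m) = -5 + (m + m)/(m + 3) = -5 + (2*m)/(3 + m) = -5 + 2*m/(3 + m))
p(-13)**2 = (3*(-5 - 1*(-13))/(3 - 13))**2 = (3*(-5 + 13)/(-10))**2 = (3*(-1/10)*8)**2 = (-12/5)**2 = 144/25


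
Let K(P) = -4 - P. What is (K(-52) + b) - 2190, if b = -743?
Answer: -2885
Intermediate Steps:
(K(-52) + b) - 2190 = ((-4 - 1*(-52)) - 743) - 2190 = ((-4 + 52) - 743) - 2190 = (48 - 743) - 2190 = -695 - 2190 = -2885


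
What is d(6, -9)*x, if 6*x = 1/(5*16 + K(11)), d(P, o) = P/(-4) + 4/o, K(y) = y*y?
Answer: -35/21708 ≈ -0.0016123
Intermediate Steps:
K(y) = y**2
d(P, o) = 4/o - P/4 (d(P, o) = P*(-1/4) + 4/o = -P/4 + 4/o = 4/o - P/4)
x = 1/1206 (x = 1/(6*(5*16 + 11**2)) = 1/(6*(80 + 121)) = (1/6)/201 = (1/6)*(1/201) = 1/1206 ≈ 0.00082919)
d(6, -9)*x = (4/(-9) - 1/4*6)*(1/1206) = (4*(-1/9) - 3/2)*(1/1206) = (-4/9 - 3/2)*(1/1206) = -35/18*1/1206 = -35/21708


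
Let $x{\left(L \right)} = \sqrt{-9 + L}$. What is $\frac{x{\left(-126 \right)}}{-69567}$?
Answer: $- \frac{i \sqrt{15}}{23189} \approx - 0.00016702 i$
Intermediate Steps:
$\frac{x{\left(-126 \right)}}{-69567} = \frac{\sqrt{-9 - 126}}{-69567} = \sqrt{-135} \left(- \frac{1}{69567}\right) = 3 i \sqrt{15} \left(- \frac{1}{69567}\right) = - \frac{i \sqrt{15}}{23189}$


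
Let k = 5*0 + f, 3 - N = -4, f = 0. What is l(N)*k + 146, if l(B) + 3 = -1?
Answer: 146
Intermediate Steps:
N = 7 (N = 3 - 1*(-4) = 3 + 4 = 7)
l(B) = -4 (l(B) = -3 - 1 = -4)
k = 0 (k = 5*0 + 0 = 0 + 0 = 0)
l(N)*k + 146 = -4*0 + 146 = 0 + 146 = 146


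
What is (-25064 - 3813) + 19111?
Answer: -9766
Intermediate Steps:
(-25064 - 3813) + 19111 = -28877 + 19111 = -9766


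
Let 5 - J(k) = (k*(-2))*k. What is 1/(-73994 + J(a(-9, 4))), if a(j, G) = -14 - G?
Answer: -1/73341 ≈ -1.3635e-5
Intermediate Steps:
J(k) = 5 + 2*k² (J(k) = 5 - k*(-2)*k = 5 - (-2*k)*k = 5 - (-2)*k² = 5 + 2*k²)
1/(-73994 + J(a(-9, 4))) = 1/(-73994 + (5 + 2*(-14 - 1*4)²)) = 1/(-73994 + (5 + 2*(-14 - 4)²)) = 1/(-73994 + (5 + 2*(-18)²)) = 1/(-73994 + (5 + 2*324)) = 1/(-73994 + (5 + 648)) = 1/(-73994 + 653) = 1/(-73341) = -1/73341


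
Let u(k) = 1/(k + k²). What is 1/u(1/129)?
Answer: 130/16641 ≈ 0.0078120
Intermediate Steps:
1/u(1/129) = 1/(1/((1/129)*(1 + 1/129))) = 1/(129/(130/129)) = 1/(129*(129/130)) = 1/(16641/130) = 130/16641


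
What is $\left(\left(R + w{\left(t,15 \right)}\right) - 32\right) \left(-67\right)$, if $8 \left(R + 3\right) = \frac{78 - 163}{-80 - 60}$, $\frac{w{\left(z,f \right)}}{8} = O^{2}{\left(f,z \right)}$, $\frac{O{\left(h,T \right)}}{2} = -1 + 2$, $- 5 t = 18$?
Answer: $\frac{43885}{224} \approx 195.92$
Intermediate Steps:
$t = - \frac{18}{5}$ ($t = \left(- \frac{1}{5}\right) 18 = - \frac{18}{5} \approx -3.6$)
$O{\left(h,T \right)} = 2$ ($O{\left(h,T \right)} = 2 \left(-1 + 2\right) = 2 \cdot 1 = 2$)
$w{\left(z,f \right)} = 32$ ($w{\left(z,f \right)} = 8 \cdot 2^{2} = 8 \cdot 4 = 32$)
$R = - \frac{655}{224}$ ($R = -3 + \frac{\left(78 - 163\right) \frac{1}{-80 - 60}}{8} = -3 + \frac{\left(-85\right) \frac{1}{-140}}{8} = -3 + \frac{\left(-85\right) \left(- \frac{1}{140}\right)}{8} = -3 + \frac{1}{8} \cdot \frac{17}{28} = -3 + \frac{17}{224} = - \frac{655}{224} \approx -2.9241$)
$\left(\left(R + w{\left(t,15 \right)}\right) - 32\right) \left(-67\right) = \left(\left(- \frac{655}{224} + 32\right) - 32\right) \left(-67\right) = \left(\frac{6513}{224} - 32\right) \left(-67\right) = \left(- \frac{655}{224}\right) \left(-67\right) = \frac{43885}{224}$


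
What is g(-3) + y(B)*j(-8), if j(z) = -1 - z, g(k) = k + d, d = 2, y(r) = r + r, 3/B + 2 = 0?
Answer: -22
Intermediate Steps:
B = -3/2 (B = 3/(-2 + 0) = 3/(-2) = 3*(-½) = -3/2 ≈ -1.5000)
y(r) = 2*r
g(k) = 2 + k (g(k) = k + 2 = 2 + k)
g(-3) + y(B)*j(-8) = (2 - 3) + (2*(-3/2))*(-1 - 1*(-8)) = -1 - 3*(-1 + 8) = -1 - 3*7 = -1 - 21 = -22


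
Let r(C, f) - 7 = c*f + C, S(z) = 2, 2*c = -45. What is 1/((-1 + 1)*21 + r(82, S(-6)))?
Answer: 1/44 ≈ 0.022727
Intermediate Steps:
c = -45/2 (c = (½)*(-45) = -45/2 ≈ -22.500)
r(C, f) = 7 + C - 45*f/2 (r(C, f) = 7 + (-45*f/2 + C) = 7 + (C - 45*f/2) = 7 + C - 45*f/2)
1/((-1 + 1)*21 + r(82, S(-6))) = 1/((-1 + 1)*21 + (7 + 82 - 45/2*2)) = 1/(0*21 + (7 + 82 - 45)) = 1/(0 + 44) = 1/44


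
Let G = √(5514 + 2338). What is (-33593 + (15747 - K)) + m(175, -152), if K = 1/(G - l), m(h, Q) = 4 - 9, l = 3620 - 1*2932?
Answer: -2077374251/116373 + √1963/232746 ≈ -17851.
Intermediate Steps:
l = 688 (l = 3620 - 2932 = 688)
G = 2*√1963 (G = √7852 = 2*√1963 ≈ 88.612)
m(h, Q) = -5
K = 1/(-688 + 2*√1963) (K = 1/(2*√1963 - 1*688) = 1/(2*√1963 - 688) = 1/(-688 + 2*√1963) ≈ -0.0016684)
(-33593 + (15747 - K)) + m(175, -152) = (-33593 + (15747 - (-172/116373 - √1963/232746))) - 5 = (-33593 + (15747 + (172/116373 + √1963/232746))) - 5 = (-33593 + (1832525803/116373 + √1963/232746)) - 5 = (-2076792386/116373 + √1963/232746) - 5 = -2077374251/116373 + √1963/232746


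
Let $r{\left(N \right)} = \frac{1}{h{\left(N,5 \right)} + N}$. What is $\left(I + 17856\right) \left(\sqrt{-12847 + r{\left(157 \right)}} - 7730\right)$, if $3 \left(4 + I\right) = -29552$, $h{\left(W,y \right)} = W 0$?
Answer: $- \frac{185550920}{3} + \frac{24004 i \sqrt{316665546}}{471} \approx -6.185 \cdot 10^{7} + 9.0691 \cdot 10^{5} i$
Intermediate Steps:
$h{\left(W,y \right)} = 0$
$I = - \frac{29564}{3}$ ($I = -4 + \frac{1}{3} \left(-29552\right) = -4 - \frac{29552}{3} = - \frac{29564}{3} \approx -9854.7$)
$r{\left(N \right)} = \frac{1}{N}$ ($r{\left(N \right)} = \frac{1}{0 + N} = \frac{1}{N}$)
$\left(I + 17856\right) \left(\sqrt{-12847 + r{\left(157 \right)}} - 7730\right) = \left(- \frac{29564}{3} + 17856\right) \left(\sqrt{-12847 + \frac{1}{157}} - 7730\right) = \frac{24004 \left(\sqrt{-12847 + \frac{1}{157}} - 7730\right)}{3} = \frac{24004 \left(\sqrt{- \frac{2016978}{157}} - 7730\right)}{3} = \frac{24004 \left(\frac{i \sqrt{316665546}}{157} - 7730\right)}{3} = \frac{24004 \left(-7730 + \frac{i \sqrt{316665546}}{157}\right)}{3} = - \frac{185550920}{3} + \frac{24004 i \sqrt{316665546}}{471}$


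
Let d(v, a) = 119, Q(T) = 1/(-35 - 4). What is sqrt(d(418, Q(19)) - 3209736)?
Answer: I*sqrt(3209617) ≈ 1791.5*I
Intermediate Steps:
Q(T) = -1/39 (Q(T) = 1/(-39) = -1/39)
sqrt(d(418, Q(19)) - 3209736) = sqrt(119 - 3209736) = sqrt(-3209617) = I*sqrt(3209617)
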